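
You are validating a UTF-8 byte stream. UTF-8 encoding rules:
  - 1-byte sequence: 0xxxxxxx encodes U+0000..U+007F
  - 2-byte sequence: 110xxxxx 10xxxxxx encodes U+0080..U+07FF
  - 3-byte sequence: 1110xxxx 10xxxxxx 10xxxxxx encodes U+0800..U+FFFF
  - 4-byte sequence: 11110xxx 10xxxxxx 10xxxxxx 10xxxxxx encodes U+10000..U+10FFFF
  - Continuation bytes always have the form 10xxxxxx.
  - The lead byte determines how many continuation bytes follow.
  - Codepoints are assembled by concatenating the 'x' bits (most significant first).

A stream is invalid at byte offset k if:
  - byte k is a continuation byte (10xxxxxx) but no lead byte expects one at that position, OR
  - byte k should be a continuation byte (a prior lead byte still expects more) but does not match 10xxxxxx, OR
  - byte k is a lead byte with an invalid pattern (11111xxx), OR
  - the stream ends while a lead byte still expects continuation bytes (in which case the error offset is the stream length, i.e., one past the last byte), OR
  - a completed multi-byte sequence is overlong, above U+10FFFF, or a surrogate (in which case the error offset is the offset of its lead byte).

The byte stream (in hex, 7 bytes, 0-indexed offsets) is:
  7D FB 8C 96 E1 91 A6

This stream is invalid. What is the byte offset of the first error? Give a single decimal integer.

Byte[0]=7D: 1-byte ASCII. cp=U+007D
Byte[1]=FB: INVALID lead byte (not 0xxx/110x/1110/11110)

Answer: 1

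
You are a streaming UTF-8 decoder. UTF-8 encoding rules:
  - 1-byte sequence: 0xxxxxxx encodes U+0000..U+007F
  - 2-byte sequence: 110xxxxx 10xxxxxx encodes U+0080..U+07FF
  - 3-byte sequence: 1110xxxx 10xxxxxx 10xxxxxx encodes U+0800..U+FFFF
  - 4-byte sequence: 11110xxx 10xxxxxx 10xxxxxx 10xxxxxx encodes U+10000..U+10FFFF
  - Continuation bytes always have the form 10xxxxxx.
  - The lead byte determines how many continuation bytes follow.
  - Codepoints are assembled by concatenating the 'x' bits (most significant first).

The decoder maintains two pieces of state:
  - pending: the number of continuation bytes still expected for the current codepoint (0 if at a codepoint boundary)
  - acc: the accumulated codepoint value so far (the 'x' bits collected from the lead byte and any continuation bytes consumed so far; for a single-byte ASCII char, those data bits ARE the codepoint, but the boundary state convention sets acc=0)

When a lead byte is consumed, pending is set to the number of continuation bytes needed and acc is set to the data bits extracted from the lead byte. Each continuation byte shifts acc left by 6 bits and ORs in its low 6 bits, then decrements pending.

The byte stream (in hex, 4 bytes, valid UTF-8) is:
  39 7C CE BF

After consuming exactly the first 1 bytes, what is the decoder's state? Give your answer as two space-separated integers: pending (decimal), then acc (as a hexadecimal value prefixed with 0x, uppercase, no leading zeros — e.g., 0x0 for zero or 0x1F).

Answer: 0 0x0

Derivation:
Byte[0]=39: 1-byte. pending=0, acc=0x0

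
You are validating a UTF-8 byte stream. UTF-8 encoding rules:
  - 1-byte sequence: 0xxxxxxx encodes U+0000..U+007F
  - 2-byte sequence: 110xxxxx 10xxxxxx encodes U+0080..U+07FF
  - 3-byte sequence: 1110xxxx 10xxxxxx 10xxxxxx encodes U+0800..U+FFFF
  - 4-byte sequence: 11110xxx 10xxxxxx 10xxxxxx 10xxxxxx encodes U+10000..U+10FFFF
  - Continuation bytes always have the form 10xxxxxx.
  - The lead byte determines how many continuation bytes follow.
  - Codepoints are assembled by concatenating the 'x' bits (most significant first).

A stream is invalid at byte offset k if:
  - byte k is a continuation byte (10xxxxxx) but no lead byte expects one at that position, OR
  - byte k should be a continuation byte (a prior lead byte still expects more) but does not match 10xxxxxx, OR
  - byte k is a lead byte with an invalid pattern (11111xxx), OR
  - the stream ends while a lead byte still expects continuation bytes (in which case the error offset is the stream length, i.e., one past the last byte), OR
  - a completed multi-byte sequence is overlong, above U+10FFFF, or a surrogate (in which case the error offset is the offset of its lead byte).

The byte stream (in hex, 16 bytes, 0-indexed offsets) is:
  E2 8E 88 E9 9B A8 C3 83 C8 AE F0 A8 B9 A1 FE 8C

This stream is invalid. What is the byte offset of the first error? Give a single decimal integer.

Byte[0]=E2: 3-byte lead, need 2 cont bytes. acc=0x2
Byte[1]=8E: continuation. acc=(acc<<6)|0x0E=0x8E
Byte[2]=88: continuation. acc=(acc<<6)|0x08=0x2388
Completed: cp=U+2388 (starts at byte 0)
Byte[3]=E9: 3-byte lead, need 2 cont bytes. acc=0x9
Byte[4]=9B: continuation. acc=(acc<<6)|0x1B=0x25B
Byte[5]=A8: continuation. acc=(acc<<6)|0x28=0x96E8
Completed: cp=U+96E8 (starts at byte 3)
Byte[6]=C3: 2-byte lead, need 1 cont bytes. acc=0x3
Byte[7]=83: continuation. acc=(acc<<6)|0x03=0xC3
Completed: cp=U+00C3 (starts at byte 6)
Byte[8]=C8: 2-byte lead, need 1 cont bytes. acc=0x8
Byte[9]=AE: continuation. acc=(acc<<6)|0x2E=0x22E
Completed: cp=U+022E (starts at byte 8)
Byte[10]=F0: 4-byte lead, need 3 cont bytes. acc=0x0
Byte[11]=A8: continuation. acc=(acc<<6)|0x28=0x28
Byte[12]=B9: continuation. acc=(acc<<6)|0x39=0xA39
Byte[13]=A1: continuation. acc=(acc<<6)|0x21=0x28E61
Completed: cp=U+28E61 (starts at byte 10)
Byte[14]=FE: INVALID lead byte (not 0xxx/110x/1110/11110)

Answer: 14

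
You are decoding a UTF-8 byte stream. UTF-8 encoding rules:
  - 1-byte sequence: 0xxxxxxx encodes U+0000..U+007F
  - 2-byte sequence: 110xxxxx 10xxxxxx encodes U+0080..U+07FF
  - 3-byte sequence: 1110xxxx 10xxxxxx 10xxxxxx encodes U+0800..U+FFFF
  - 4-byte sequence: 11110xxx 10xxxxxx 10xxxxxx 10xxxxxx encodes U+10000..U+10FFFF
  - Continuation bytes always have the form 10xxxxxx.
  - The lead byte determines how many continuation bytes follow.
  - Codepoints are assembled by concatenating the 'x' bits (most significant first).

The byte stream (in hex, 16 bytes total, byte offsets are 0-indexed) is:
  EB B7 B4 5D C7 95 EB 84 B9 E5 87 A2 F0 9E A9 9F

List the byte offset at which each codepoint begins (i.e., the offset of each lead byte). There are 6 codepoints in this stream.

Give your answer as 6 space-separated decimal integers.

Answer: 0 3 4 6 9 12

Derivation:
Byte[0]=EB: 3-byte lead, need 2 cont bytes. acc=0xB
Byte[1]=B7: continuation. acc=(acc<<6)|0x37=0x2F7
Byte[2]=B4: continuation. acc=(acc<<6)|0x34=0xBDF4
Completed: cp=U+BDF4 (starts at byte 0)
Byte[3]=5D: 1-byte ASCII. cp=U+005D
Byte[4]=C7: 2-byte lead, need 1 cont bytes. acc=0x7
Byte[5]=95: continuation. acc=(acc<<6)|0x15=0x1D5
Completed: cp=U+01D5 (starts at byte 4)
Byte[6]=EB: 3-byte lead, need 2 cont bytes. acc=0xB
Byte[7]=84: continuation. acc=(acc<<6)|0x04=0x2C4
Byte[8]=B9: continuation. acc=(acc<<6)|0x39=0xB139
Completed: cp=U+B139 (starts at byte 6)
Byte[9]=E5: 3-byte lead, need 2 cont bytes. acc=0x5
Byte[10]=87: continuation. acc=(acc<<6)|0x07=0x147
Byte[11]=A2: continuation. acc=(acc<<6)|0x22=0x51E2
Completed: cp=U+51E2 (starts at byte 9)
Byte[12]=F0: 4-byte lead, need 3 cont bytes. acc=0x0
Byte[13]=9E: continuation. acc=(acc<<6)|0x1E=0x1E
Byte[14]=A9: continuation. acc=(acc<<6)|0x29=0x7A9
Byte[15]=9F: continuation. acc=(acc<<6)|0x1F=0x1EA5F
Completed: cp=U+1EA5F (starts at byte 12)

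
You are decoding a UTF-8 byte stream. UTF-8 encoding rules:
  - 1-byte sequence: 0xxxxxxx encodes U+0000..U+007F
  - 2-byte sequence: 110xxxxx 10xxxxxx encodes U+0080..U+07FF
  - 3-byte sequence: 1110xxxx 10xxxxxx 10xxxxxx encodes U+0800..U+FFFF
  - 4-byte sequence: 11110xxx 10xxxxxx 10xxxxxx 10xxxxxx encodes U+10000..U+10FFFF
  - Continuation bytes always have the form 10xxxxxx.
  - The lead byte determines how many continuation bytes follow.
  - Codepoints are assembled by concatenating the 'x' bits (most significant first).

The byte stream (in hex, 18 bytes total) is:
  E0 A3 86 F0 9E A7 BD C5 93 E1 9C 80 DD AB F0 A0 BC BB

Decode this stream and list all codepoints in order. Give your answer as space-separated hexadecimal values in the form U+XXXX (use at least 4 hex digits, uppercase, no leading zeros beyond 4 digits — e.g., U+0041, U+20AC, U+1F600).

Byte[0]=E0: 3-byte lead, need 2 cont bytes. acc=0x0
Byte[1]=A3: continuation. acc=(acc<<6)|0x23=0x23
Byte[2]=86: continuation. acc=(acc<<6)|0x06=0x8C6
Completed: cp=U+08C6 (starts at byte 0)
Byte[3]=F0: 4-byte lead, need 3 cont bytes. acc=0x0
Byte[4]=9E: continuation. acc=(acc<<6)|0x1E=0x1E
Byte[5]=A7: continuation. acc=(acc<<6)|0x27=0x7A7
Byte[6]=BD: continuation. acc=(acc<<6)|0x3D=0x1E9FD
Completed: cp=U+1E9FD (starts at byte 3)
Byte[7]=C5: 2-byte lead, need 1 cont bytes. acc=0x5
Byte[8]=93: continuation. acc=(acc<<6)|0x13=0x153
Completed: cp=U+0153 (starts at byte 7)
Byte[9]=E1: 3-byte lead, need 2 cont bytes. acc=0x1
Byte[10]=9C: continuation. acc=(acc<<6)|0x1C=0x5C
Byte[11]=80: continuation. acc=(acc<<6)|0x00=0x1700
Completed: cp=U+1700 (starts at byte 9)
Byte[12]=DD: 2-byte lead, need 1 cont bytes. acc=0x1D
Byte[13]=AB: continuation. acc=(acc<<6)|0x2B=0x76B
Completed: cp=U+076B (starts at byte 12)
Byte[14]=F0: 4-byte lead, need 3 cont bytes. acc=0x0
Byte[15]=A0: continuation. acc=(acc<<6)|0x20=0x20
Byte[16]=BC: continuation. acc=(acc<<6)|0x3C=0x83C
Byte[17]=BB: continuation. acc=(acc<<6)|0x3B=0x20F3B
Completed: cp=U+20F3B (starts at byte 14)

Answer: U+08C6 U+1E9FD U+0153 U+1700 U+076B U+20F3B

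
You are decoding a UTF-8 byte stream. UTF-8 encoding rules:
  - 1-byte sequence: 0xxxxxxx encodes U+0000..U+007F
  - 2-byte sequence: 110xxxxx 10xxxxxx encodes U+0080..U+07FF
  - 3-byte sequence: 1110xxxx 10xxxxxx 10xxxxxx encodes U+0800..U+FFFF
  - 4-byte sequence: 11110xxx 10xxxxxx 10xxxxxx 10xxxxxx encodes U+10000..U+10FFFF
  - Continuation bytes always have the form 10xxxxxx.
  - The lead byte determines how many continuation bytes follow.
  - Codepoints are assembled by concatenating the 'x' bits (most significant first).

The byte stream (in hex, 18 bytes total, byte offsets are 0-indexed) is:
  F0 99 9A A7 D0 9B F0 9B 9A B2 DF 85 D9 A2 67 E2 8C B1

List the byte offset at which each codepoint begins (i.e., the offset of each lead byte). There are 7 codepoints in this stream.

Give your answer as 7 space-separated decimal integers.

Byte[0]=F0: 4-byte lead, need 3 cont bytes. acc=0x0
Byte[1]=99: continuation. acc=(acc<<6)|0x19=0x19
Byte[2]=9A: continuation. acc=(acc<<6)|0x1A=0x65A
Byte[3]=A7: continuation. acc=(acc<<6)|0x27=0x196A7
Completed: cp=U+196A7 (starts at byte 0)
Byte[4]=D0: 2-byte lead, need 1 cont bytes. acc=0x10
Byte[5]=9B: continuation. acc=(acc<<6)|0x1B=0x41B
Completed: cp=U+041B (starts at byte 4)
Byte[6]=F0: 4-byte lead, need 3 cont bytes. acc=0x0
Byte[7]=9B: continuation. acc=(acc<<6)|0x1B=0x1B
Byte[8]=9A: continuation. acc=(acc<<6)|0x1A=0x6DA
Byte[9]=B2: continuation. acc=(acc<<6)|0x32=0x1B6B2
Completed: cp=U+1B6B2 (starts at byte 6)
Byte[10]=DF: 2-byte lead, need 1 cont bytes. acc=0x1F
Byte[11]=85: continuation. acc=(acc<<6)|0x05=0x7C5
Completed: cp=U+07C5 (starts at byte 10)
Byte[12]=D9: 2-byte lead, need 1 cont bytes. acc=0x19
Byte[13]=A2: continuation. acc=(acc<<6)|0x22=0x662
Completed: cp=U+0662 (starts at byte 12)
Byte[14]=67: 1-byte ASCII. cp=U+0067
Byte[15]=E2: 3-byte lead, need 2 cont bytes. acc=0x2
Byte[16]=8C: continuation. acc=(acc<<6)|0x0C=0x8C
Byte[17]=B1: continuation. acc=(acc<<6)|0x31=0x2331
Completed: cp=U+2331 (starts at byte 15)

Answer: 0 4 6 10 12 14 15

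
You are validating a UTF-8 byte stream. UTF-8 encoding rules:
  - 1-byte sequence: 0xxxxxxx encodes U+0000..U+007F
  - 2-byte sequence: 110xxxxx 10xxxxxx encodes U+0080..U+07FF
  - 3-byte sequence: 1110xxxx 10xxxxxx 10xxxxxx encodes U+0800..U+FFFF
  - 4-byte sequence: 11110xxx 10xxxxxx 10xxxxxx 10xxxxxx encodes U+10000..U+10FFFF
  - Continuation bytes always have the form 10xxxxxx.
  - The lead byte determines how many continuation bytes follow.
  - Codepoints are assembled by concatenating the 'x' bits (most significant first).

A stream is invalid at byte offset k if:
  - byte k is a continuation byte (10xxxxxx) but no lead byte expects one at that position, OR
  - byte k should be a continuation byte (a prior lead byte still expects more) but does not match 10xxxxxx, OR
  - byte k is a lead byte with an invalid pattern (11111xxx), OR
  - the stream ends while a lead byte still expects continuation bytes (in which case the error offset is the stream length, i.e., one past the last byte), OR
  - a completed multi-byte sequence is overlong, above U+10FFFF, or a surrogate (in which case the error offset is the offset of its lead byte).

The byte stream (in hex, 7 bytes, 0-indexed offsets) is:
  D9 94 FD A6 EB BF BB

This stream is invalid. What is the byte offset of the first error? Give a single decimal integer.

Answer: 2

Derivation:
Byte[0]=D9: 2-byte lead, need 1 cont bytes. acc=0x19
Byte[1]=94: continuation. acc=(acc<<6)|0x14=0x654
Completed: cp=U+0654 (starts at byte 0)
Byte[2]=FD: INVALID lead byte (not 0xxx/110x/1110/11110)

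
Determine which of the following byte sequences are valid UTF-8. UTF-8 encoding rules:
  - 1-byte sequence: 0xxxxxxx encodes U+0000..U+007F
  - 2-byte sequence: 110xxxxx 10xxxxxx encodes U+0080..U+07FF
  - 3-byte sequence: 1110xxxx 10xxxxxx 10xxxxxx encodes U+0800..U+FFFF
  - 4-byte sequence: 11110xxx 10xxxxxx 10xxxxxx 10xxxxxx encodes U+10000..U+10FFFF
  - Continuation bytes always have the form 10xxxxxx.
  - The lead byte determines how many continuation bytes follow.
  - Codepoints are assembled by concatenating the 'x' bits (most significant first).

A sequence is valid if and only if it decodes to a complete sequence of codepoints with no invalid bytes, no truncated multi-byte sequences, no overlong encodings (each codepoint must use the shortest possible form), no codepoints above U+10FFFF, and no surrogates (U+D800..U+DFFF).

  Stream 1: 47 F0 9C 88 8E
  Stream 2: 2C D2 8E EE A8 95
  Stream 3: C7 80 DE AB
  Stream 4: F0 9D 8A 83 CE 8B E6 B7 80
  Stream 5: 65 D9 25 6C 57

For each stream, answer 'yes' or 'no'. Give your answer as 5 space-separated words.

Stream 1: decodes cleanly. VALID
Stream 2: decodes cleanly. VALID
Stream 3: decodes cleanly. VALID
Stream 4: decodes cleanly. VALID
Stream 5: error at byte offset 2. INVALID

Answer: yes yes yes yes no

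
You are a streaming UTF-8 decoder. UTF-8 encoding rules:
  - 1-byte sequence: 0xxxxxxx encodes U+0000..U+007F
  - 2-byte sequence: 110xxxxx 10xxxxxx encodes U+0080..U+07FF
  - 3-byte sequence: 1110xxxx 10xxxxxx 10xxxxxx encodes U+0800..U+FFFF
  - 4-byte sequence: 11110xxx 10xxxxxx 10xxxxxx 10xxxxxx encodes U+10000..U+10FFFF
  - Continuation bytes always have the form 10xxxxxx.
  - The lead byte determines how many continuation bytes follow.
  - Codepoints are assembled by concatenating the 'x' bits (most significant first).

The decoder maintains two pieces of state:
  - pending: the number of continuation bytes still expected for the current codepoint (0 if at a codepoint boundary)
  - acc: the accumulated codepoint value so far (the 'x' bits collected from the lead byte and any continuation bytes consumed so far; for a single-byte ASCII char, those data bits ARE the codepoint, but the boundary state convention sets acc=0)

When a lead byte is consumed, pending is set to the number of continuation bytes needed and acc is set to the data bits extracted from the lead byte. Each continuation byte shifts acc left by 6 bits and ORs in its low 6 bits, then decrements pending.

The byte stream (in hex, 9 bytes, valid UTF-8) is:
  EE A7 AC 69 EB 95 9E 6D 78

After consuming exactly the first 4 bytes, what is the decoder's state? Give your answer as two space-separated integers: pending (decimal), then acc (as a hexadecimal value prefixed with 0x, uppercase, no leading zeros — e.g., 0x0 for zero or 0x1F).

Byte[0]=EE: 3-byte lead. pending=2, acc=0xE
Byte[1]=A7: continuation. acc=(acc<<6)|0x27=0x3A7, pending=1
Byte[2]=AC: continuation. acc=(acc<<6)|0x2C=0xE9EC, pending=0
Byte[3]=69: 1-byte. pending=0, acc=0x0

Answer: 0 0x0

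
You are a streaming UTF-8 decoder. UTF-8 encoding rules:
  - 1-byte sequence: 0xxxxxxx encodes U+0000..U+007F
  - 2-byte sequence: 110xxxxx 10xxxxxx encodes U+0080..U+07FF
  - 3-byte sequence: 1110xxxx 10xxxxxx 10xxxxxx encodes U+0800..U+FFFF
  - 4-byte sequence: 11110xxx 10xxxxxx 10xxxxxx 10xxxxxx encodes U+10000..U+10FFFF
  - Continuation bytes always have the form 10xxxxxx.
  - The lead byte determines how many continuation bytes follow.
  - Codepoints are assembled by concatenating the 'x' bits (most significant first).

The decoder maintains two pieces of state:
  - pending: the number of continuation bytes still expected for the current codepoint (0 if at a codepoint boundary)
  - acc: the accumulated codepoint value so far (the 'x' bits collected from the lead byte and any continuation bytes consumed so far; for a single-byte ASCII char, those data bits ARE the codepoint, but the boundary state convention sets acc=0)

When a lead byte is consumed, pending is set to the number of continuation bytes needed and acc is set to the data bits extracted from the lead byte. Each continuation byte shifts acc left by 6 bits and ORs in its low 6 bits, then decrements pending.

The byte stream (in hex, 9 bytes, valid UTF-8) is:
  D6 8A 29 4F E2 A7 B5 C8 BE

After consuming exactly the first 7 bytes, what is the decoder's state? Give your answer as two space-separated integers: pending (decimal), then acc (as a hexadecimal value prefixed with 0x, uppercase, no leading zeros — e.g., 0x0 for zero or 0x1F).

Byte[0]=D6: 2-byte lead. pending=1, acc=0x16
Byte[1]=8A: continuation. acc=(acc<<6)|0x0A=0x58A, pending=0
Byte[2]=29: 1-byte. pending=0, acc=0x0
Byte[3]=4F: 1-byte. pending=0, acc=0x0
Byte[4]=E2: 3-byte lead. pending=2, acc=0x2
Byte[5]=A7: continuation. acc=(acc<<6)|0x27=0xA7, pending=1
Byte[6]=B5: continuation. acc=(acc<<6)|0x35=0x29F5, pending=0

Answer: 0 0x29F5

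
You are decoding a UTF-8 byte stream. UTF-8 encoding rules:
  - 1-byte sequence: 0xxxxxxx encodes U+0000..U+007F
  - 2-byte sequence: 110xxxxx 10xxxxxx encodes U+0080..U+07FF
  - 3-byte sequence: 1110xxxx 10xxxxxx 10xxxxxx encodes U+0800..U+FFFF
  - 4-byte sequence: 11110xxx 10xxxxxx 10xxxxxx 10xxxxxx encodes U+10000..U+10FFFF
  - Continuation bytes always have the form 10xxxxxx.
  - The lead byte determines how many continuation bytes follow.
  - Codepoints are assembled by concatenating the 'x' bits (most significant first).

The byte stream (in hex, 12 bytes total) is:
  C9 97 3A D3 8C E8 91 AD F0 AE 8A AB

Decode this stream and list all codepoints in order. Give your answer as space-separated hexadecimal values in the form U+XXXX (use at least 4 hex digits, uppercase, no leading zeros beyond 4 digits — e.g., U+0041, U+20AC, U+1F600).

Answer: U+0257 U+003A U+04CC U+846D U+2E2AB

Derivation:
Byte[0]=C9: 2-byte lead, need 1 cont bytes. acc=0x9
Byte[1]=97: continuation. acc=(acc<<6)|0x17=0x257
Completed: cp=U+0257 (starts at byte 0)
Byte[2]=3A: 1-byte ASCII. cp=U+003A
Byte[3]=D3: 2-byte lead, need 1 cont bytes. acc=0x13
Byte[4]=8C: continuation. acc=(acc<<6)|0x0C=0x4CC
Completed: cp=U+04CC (starts at byte 3)
Byte[5]=E8: 3-byte lead, need 2 cont bytes. acc=0x8
Byte[6]=91: continuation. acc=(acc<<6)|0x11=0x211
Byte[7]=AD: continuation. acc=(acc<<6)|0x2D=0x846D
Completed: cp=U+846D (starts at byte 5)
Byte[8]=F0: 4-byte lead, need 3 cont bytes. acc=0x0
Byte[9]=AE: continuation. acc=(acc<<6)|0x2E=0x2E
Byte[10]=8A: continuation. acc=(acc<<6)|0x0A=0xB8A
Byte[11]=AB: continuation. acc=(acc<<6)|0x2B=0x2E2AB
Completed: cp=U+2E2AB (starts at byte 8)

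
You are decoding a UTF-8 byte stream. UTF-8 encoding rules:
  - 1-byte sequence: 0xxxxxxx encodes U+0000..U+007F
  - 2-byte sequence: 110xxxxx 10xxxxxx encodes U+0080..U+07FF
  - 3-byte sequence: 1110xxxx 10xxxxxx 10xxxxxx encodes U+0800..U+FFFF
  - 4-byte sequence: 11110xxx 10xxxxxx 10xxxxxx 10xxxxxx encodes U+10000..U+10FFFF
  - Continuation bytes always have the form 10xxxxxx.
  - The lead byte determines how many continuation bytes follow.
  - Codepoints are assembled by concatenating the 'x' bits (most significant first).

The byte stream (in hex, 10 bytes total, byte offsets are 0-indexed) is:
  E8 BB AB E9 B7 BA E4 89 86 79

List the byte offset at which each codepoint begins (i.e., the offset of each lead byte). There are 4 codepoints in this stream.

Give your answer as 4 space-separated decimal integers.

Answer: 0 3 6 9

Derivation:
Byte[0]=E8: 3-byte lead, need 2 cont bytes. acc=0x8
Byte[1]=BB: continuation. acc=(acc<<6)|0x3B=0x23B
Byte[2]=AB: continuation. acc=(acc<<6)|0x2B=0x8EEB
Completed: cp=U+8EEB (starts at byte 0)
Byte[3]=E9: 3-byte lead, need 2 cont bytes. acc=0x9
Byte[4]=B7: continuation. acc=(acc<<6)|0x37=0x277
Byte[5]=BA: continuation. acc=(acc<<6)|0x3A=0x9DFA
Completed: cp=U+9DFA (starts at byte 3)
Byte[6]=E4: 3-byte lead, need 2 cont bytes. acc=0x4
Byte[7]=89: continuation. acc=(acc<<6)|0x09=0x109
Byte[8]=86: continuation. acc=(acc<<6)|0x06=0x4246
Completed: cp=U+4246 (starts at byte 6)
Byte[9]=79: 1-byte ASCII. cp=U+0079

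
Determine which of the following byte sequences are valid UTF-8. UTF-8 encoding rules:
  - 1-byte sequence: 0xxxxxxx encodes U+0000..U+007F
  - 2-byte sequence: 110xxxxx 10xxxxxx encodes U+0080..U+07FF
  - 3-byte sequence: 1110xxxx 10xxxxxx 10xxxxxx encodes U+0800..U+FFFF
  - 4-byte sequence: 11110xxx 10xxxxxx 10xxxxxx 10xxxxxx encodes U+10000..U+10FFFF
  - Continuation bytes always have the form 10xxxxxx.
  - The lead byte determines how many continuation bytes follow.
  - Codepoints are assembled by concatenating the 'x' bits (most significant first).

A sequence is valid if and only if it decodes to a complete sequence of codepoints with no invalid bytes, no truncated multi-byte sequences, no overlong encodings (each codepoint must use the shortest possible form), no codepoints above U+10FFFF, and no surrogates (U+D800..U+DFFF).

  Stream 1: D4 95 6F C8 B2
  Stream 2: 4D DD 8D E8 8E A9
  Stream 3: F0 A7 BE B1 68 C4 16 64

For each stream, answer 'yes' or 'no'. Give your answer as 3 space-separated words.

Answer: yes yes no

Derivation:
Stream 1: decodes cleanly. VALID
Stream 2: decodes cleanly. VALID
Stream 3: error at byte offset 6. INVALID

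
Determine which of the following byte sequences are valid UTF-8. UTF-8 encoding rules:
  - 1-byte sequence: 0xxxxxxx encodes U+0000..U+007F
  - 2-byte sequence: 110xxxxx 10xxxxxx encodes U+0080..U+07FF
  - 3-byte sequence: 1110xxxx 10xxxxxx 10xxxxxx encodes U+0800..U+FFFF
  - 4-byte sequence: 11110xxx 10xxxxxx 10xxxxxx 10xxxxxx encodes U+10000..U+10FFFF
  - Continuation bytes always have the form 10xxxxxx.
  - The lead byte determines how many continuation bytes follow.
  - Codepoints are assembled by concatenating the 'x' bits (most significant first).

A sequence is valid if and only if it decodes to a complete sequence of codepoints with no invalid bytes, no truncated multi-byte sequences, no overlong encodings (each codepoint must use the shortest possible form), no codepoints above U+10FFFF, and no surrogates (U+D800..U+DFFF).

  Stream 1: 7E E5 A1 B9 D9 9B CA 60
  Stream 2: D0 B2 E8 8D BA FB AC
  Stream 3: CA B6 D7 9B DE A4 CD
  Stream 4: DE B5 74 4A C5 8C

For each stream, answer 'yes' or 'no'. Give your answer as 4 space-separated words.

Stream 1: error at byte offset 7. INVALID
Stream 2: error at byte offset 5. INVALID
Stream 3: error at byte offset 7. INVALID
Stream 4: decodes cleanly. VALID

Answer: no no no yes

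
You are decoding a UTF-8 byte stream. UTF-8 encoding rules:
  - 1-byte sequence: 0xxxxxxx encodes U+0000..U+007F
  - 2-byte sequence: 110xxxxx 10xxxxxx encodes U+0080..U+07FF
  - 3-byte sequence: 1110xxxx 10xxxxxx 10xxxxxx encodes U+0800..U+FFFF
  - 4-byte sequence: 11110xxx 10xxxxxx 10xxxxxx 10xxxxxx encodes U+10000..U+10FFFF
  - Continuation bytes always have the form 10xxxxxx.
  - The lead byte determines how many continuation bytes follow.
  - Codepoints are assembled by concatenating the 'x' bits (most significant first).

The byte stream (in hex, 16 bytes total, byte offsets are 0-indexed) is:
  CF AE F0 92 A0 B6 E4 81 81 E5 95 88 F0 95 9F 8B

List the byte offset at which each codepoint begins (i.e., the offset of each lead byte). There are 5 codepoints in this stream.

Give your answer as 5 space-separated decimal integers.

Answer: 0 2 6 9 12

Derivation:
Byte[0]=CF: 2-byte lead, need 1 cont bytes. acc=0xF
Byte[1]=AE: continuation. acc=(acc<<6)|0x2E=0x3EE
Completed: cp=U+03EE (starts at byte 0)
Byte[2]=F0: 4-byte lead, need 3 cont bytes. acc=0x0
Byte[3]=92: continuation. acc=(acc<<6)|0x12=0x12
Byte[4]=A0: continuation. acc=(acc<<6)|0x20=0x4A0
Byte[5]=B6: continuation. acc=(acc<<6)|0x36=0x12836
Completed: cp=U+12836 (starts at byte 2)
Byte[6]=E4: 3-byte lead, need 2 cont bytes. acc=0x4
Byte[7]=81: continuation. acc=(acc<<6)|0x01=0x101
Byte[8]=81: continuation. acc=(acc<<6)|0x01=0x4041
Completed: cp=U+4041 (starts at byte 6)
Byte[9]=E5: 3-byte lead, need 2 cont bytes. acc=0x5
Byte[10]=95: continuation. acc=(acc<<6)|0x15=0x155
Byte[11]=88: continuation. acc=(acc<<6)|0x08=0x5548
Completed: cp=U+5548 (starts at byte 9)
Byte[12]=F0: 4-byte lead, need 3 cont bytes. acc=0x0
Byte[13]=95: continuation. acc=(acc<<6)|0x15=0x15
Byte[14]=9F: continuation. acc=(acc<<6)|0x1F=0x55F
Byte[15]=8B: continuation. acc=(acc<<6)|0x0B=0x157CB
Completed: cp=U+157CB (starts at byte 12)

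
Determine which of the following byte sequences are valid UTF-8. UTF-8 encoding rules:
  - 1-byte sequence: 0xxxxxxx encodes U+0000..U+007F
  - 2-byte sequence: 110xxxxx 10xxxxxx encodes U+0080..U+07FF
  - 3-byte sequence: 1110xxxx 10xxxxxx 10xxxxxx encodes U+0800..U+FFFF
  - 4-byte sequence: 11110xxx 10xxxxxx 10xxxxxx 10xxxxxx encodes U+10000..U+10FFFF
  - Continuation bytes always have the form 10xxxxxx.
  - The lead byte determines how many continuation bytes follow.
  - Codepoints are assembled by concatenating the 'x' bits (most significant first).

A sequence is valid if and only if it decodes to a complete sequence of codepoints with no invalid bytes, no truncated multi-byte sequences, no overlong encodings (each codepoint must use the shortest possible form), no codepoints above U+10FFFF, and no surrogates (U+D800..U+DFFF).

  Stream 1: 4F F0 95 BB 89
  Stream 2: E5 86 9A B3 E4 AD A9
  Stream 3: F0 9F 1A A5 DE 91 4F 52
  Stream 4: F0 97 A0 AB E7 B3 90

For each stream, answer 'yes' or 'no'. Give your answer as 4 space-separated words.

Answer: yes no no yes

Derivation:
Stream 1: decodes cleanly. VALID
Stream 2: error at byte offset 3. INVALID
Stream 3: error at byte offset 2. INVALID
Stream 4: decodes cleanly. VALID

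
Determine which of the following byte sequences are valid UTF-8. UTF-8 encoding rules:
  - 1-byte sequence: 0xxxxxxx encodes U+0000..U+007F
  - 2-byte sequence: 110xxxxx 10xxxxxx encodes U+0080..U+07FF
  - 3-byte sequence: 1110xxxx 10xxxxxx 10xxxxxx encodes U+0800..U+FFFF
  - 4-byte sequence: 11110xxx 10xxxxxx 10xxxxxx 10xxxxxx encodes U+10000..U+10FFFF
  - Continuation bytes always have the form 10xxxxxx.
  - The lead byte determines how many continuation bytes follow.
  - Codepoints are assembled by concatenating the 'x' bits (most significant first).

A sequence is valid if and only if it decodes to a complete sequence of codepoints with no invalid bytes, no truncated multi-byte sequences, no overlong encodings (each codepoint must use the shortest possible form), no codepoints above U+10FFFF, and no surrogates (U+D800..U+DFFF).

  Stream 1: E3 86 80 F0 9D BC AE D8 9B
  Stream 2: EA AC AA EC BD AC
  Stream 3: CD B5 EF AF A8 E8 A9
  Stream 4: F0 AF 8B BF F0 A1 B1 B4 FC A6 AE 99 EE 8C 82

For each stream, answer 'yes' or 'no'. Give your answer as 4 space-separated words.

Stream 1: decodes cleanly. VALID
Stream 2: decodes cleanly. VALID
Stream 3: error at byte offset 7. INVALID
Stream 4: error at byte offset 8. INVALID

Answer: yes yes no no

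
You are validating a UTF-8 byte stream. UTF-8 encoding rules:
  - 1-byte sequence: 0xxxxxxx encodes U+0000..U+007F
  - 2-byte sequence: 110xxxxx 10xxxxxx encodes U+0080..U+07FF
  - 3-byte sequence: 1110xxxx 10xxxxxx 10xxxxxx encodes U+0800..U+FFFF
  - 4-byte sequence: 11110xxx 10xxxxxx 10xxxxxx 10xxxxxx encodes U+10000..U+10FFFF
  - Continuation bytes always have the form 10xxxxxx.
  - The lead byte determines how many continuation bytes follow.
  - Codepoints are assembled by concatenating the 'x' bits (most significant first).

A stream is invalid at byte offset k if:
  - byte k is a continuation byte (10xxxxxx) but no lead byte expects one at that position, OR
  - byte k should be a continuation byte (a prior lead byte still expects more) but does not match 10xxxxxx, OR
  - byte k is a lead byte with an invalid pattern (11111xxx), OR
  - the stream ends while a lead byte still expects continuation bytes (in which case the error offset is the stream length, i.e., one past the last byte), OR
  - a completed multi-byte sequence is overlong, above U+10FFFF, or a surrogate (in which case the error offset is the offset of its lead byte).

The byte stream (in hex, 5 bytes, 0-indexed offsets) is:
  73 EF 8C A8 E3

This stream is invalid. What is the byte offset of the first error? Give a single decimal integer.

Answer: 5

Derivation:
Byte[0]=73: 1-byte ASCII. cp=U+0073
Byte[1]=EF: 3-byte lead, need 2 cont bytes. acc=0xF
Byte[2]=8C: continuation. acc=(acc<<6)|0x0C=0x3CC
Byte[3]=A8: continuation. acc=(acc<<6)|0x28=0xF328
Completed: cp=U+F328 (starts at byte 1)
Byte[4]=E3: 3-byte lead, need 2 cont bytes. acc=0x3
Byte[5]: stream ended, expected continuation. INVALID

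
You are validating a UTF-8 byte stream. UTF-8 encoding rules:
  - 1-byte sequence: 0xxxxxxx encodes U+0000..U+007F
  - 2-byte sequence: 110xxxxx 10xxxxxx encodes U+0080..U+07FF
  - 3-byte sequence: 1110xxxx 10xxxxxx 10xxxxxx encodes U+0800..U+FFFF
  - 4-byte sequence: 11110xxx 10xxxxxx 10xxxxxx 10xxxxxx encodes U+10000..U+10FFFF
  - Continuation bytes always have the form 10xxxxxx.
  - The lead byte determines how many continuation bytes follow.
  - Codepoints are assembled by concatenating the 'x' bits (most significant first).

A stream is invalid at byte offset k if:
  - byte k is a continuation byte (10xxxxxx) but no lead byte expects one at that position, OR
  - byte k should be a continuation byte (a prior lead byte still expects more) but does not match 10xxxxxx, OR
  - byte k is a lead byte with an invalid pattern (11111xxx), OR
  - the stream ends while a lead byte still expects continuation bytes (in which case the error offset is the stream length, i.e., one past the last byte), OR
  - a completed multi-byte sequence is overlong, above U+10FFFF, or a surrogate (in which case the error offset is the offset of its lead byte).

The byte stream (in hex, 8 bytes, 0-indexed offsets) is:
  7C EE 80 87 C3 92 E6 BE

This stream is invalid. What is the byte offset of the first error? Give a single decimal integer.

Answer: 8

Derivation:
Byte[0]=7C: 1-byte ASCII. cp=U+007C
Byte[1]=EE: 3-byte lead, need 2 cont bytes. acc=0xE
Byte[2]=80: continuation. acc=(acc<<6)|0x00=0x380
Byte[3]=87: continuation. acc=(acc<<6)|0x07=0xE007
Completed: cp=U+E007 (starts at byte 1)
Byte[4]=C3: 2-byte lead, need 1 cont bytes. acc=0x3
Byte[5]=92: continuation. acc=(acc<<6)|0x12=0xD2
Completed: cp=U+00D2 (starts at byte 4)
Byte[6]=E6: 3-byte lead, need 2 cont bytes. acc=0x6
Byte[7]=BE: continuation. acc=(acc<<6)|0x3E=0x1BE
Byte[8]: stream ended, expected continuation. INVALID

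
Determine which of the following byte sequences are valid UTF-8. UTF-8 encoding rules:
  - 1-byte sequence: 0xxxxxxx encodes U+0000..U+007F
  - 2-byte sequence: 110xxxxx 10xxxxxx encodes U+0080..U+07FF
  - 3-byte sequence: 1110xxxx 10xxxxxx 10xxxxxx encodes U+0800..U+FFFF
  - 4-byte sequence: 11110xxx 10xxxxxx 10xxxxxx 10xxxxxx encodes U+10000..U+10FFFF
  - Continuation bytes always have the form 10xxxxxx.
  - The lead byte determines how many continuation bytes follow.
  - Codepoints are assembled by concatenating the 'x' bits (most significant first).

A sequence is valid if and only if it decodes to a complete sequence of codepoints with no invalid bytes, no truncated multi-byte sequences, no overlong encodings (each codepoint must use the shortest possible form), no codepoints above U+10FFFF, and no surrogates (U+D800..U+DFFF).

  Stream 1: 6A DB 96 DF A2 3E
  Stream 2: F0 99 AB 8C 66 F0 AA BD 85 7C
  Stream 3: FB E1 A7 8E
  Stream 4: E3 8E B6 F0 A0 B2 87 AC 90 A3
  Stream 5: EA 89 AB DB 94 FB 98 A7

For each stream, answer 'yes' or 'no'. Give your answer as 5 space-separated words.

Answer: yes yes no no no

Derivation:
Stream 1: decodes cleanly. VALID
Stream 2: decodes cleanly. VALID
Stream 3: error at byte offset 0. INVALID
Stream 4: error at byte offset 7. INVALID
Stream 5: error at byte offset 5. INVALID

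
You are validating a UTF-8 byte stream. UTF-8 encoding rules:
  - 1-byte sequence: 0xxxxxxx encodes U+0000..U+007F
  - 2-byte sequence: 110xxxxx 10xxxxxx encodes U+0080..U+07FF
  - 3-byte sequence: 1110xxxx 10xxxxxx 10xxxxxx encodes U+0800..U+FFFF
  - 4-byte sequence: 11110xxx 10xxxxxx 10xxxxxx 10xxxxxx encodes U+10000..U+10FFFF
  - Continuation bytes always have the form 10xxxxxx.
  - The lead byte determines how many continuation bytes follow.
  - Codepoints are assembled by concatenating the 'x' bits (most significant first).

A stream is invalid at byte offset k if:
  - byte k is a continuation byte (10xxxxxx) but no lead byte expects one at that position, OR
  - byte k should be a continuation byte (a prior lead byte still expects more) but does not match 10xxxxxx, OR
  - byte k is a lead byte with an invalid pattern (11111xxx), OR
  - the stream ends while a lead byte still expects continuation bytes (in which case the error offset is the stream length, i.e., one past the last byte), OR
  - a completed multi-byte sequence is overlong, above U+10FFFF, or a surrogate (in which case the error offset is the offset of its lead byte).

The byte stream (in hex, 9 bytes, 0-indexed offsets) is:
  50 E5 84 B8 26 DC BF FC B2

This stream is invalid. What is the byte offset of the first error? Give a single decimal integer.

Answer: 7

Derivation:
Byte[0]=50: 1-byte ASCII. cp=U+0050
Byte[1]=E5: 3-byte lead, need 2 cont bytes. acc=0x5
Byte[2]=84: continuation. acc=(acc<<6)|0x04=0x144
Byte[3]=B8: continuation. acc=(acc<<6)|0x38=0x5138
Completed: cp=U+5138 (starts at byte 1)
Byte[4]=26: 1-byte ASCII. cp=U+0026
Byte[5]=DC: 2-byte lead, need 1 cont bytes. acc=0x1C
Byte[6]=BF: continuation. acc=(acc<<6)|0x3F=0x73F
Completed: cp=U+073F (starts at byte 5)
Byte[7]=FC: INVALID lead byte (not 0xxx/110x/1110/11110)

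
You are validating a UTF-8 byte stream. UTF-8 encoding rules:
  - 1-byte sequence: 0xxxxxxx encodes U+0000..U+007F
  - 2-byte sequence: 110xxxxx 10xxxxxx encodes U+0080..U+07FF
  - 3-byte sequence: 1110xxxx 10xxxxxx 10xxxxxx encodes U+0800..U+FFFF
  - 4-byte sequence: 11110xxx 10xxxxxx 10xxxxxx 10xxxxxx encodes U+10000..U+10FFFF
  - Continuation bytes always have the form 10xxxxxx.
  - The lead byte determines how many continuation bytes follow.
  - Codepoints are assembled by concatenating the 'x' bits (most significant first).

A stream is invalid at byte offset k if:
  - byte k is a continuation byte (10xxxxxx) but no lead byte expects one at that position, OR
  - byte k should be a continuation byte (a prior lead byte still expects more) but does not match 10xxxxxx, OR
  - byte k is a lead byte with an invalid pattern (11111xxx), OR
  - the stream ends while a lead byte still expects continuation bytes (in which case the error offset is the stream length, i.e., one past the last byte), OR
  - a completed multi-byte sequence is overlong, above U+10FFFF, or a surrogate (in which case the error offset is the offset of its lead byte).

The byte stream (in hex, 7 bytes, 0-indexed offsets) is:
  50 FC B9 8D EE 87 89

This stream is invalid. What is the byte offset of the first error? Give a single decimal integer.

Byte[0]=50: 1-byte ASCII. cp=U+0050
Byte[1]=FC: INVALID lead byte (not 0xxx/110x/1110/11110)

Answer: 1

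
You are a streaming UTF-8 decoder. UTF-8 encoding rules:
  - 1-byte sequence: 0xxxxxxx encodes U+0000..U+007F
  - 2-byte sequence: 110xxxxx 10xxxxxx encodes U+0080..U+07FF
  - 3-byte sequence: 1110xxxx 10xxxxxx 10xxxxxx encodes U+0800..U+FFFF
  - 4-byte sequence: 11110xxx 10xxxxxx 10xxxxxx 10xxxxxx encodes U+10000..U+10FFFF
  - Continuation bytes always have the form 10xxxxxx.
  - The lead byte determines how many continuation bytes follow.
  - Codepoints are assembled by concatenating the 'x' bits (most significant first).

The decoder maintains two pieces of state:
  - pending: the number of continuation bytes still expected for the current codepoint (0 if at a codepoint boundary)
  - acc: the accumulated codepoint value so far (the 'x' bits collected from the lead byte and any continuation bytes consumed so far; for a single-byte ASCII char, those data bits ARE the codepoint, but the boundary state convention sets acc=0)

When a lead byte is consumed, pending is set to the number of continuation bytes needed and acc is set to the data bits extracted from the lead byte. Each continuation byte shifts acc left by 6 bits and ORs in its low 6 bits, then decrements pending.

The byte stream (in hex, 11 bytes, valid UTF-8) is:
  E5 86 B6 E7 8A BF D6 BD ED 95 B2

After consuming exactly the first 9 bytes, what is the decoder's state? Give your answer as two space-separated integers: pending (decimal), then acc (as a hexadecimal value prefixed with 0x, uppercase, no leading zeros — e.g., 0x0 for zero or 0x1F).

Answer: 2 0xD

Derivation:
Byte[0]=E5: 3-byte lead. pending=2, acc=0x5
Byte[1]=86: continuation. acc=(acc<<6)|0x06=0x146, pending=1
Byte[2]=B6: continuation. acc=(acc<<6)|0x36=0x51B6, pending=0
Byte[3]=E7: 3-byte lead. pending=2, acc=0x7
Byte[4]=8A: continuation. acc=(acc<<6)|0x0A=0x1CA, pending=1
Byte[5]=BF: continuation. acc=(acc<<6)|0x3F=0x72BF, pending=0
Byte[6]=D6: 2-byte lead. pending=1, acc=0x16
Byte[7]=BD: continuation. acc=(acc<<6)|0x3D=0x5BD, pending=0
Byte[8]=ED: 3-byte lead. pending=2, acc=0xD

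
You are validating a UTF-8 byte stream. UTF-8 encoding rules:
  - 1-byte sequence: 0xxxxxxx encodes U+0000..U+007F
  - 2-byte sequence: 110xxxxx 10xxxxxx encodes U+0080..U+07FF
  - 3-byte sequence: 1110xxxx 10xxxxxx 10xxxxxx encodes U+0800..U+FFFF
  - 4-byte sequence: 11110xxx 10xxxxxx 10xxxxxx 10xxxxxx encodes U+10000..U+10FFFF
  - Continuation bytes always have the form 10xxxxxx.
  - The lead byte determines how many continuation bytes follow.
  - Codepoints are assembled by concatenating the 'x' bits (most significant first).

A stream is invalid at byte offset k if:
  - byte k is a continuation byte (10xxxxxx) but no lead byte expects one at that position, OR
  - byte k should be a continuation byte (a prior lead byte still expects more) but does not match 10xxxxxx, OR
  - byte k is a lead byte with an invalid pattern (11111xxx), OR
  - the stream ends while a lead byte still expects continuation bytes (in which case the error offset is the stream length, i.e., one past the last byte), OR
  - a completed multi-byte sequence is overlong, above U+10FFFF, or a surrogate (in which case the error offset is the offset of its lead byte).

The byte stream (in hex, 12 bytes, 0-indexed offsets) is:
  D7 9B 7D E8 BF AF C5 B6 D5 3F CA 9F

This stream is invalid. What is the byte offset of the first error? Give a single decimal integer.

Answer: 9

Derivation:
Byte[0]=D7: 2-byte lead, need 1 cont bytes. acc=0x17
Byte[1]=9B: continuation. acc=(acc<<6)|0x1B=0x5DB
Completed: cp=U+05DB (starts at byte 0)
Byte[2]=7D: 1-byte ASCII. cp=U+007D
Byte[3]=E8: 3-byte lead, need 2 cont bytes. acc=0x8
Byte[4]=BF: continuation. acc=(acc<<6)|0x3F=0x23F
Byte[5]=AF: continuation. acc=(acc<<6)|0x2F=0x8FEF
Completed: cp=U+8FEF (starts at byte 3)
Byte[6]=C5: 2-byte lead, need 1 cont bytes. acc=0x5
Byte[7]=B6: continuation. acc=(acc<<6)|0x36=0x176
Completed: cp=U+0176 (starts at byte 6)
Byte[8]=D5: 2-byte lead, need 1 cont bytes. acc=0x15
Byte[9]=3F: expected 10xxxxxx continuation. INVALID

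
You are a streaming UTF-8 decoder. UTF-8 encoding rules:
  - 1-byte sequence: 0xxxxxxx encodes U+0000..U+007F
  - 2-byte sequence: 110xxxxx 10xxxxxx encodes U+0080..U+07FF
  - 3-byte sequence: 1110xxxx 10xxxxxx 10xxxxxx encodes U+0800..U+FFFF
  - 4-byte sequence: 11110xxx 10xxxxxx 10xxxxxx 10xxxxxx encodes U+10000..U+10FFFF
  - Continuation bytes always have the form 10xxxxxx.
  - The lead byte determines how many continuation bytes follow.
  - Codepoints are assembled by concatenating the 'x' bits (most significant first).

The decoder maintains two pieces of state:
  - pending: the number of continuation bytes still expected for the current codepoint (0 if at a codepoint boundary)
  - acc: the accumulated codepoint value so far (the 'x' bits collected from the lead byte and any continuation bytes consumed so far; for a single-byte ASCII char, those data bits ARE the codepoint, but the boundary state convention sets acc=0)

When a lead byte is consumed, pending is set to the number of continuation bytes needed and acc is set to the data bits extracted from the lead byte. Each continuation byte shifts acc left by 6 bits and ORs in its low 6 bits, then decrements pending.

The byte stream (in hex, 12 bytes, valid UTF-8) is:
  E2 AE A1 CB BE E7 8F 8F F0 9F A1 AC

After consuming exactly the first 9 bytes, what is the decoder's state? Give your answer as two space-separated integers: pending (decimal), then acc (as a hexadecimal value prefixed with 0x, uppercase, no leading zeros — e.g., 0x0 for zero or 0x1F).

Answer: 3 0x0

Derivation:
Byte[0]=E2: 3-byte lead. pending=2, acc=0x2
Byte[1]=AE: continuation. acc=(acc<<6)|0x2E=0xAE, pending=1
Byte[2]=A1: continuation. acc=(acc<<6)|0x21=0x2BA1, pending=0
Byte[3]=CB: 2-byte lead. pending=1, acc=0xB
Byte[4]=BE: continuation. acc=(acc<<6)|0x3E=0x2FE, pending=0
Byte[5]=E7: 3-byte lead. pending=2, acc=0x7
Byte[6]=8F: continuation. acc=(acc<<6)|0x0F=0x1CF, pending=1
Byte[7]=8F: continuation. acc=(acc<<6)|0x0F=0x73CF, pending=0
Byte[8]=F0: 4-byte lead. pending=3, acc=0x0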